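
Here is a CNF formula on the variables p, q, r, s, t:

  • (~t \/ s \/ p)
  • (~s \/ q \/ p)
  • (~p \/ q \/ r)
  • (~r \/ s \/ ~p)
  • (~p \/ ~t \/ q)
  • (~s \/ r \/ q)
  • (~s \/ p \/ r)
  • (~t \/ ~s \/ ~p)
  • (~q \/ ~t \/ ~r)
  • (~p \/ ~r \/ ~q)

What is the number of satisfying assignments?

Case analysis on p and q:
  p=T, q=T: remaining (r,s,t) ∈ {(F,F,F); (F,F,T); (F,T,F)} — 3.
  p=T, q=F: remaining (r,s,t) ∈ {(T,T,F)} — 1.
  p=F, q=T: remaining (r,s,t) ∈ {(F,F,F); (T,F,F); (T,T,F)} — 3.
  p=F, q=F: remaining (r,s,t) ∈ {(F,F,F); (T,F,F)} — 2.
Total: 3 + 1 + 3 + 2 = 9.

9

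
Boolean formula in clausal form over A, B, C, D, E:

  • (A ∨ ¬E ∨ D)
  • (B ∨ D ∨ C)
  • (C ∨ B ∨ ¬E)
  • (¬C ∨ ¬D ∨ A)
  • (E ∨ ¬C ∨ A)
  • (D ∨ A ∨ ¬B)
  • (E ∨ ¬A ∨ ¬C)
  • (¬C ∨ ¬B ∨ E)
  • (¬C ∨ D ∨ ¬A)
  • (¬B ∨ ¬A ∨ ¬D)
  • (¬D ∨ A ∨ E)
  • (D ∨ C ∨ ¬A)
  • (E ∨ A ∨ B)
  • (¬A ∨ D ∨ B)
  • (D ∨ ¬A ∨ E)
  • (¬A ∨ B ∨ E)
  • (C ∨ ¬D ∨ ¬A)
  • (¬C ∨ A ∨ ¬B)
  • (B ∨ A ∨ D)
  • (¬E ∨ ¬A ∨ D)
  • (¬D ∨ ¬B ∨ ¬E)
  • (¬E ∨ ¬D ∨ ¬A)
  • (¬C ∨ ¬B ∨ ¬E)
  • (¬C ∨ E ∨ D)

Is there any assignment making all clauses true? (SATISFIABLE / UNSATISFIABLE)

A = True:
  D = True:
    propagation gives B=False, E=True; an empty clause results — contradiction.
  D = False:
    propagation gives C=False; an empty clause results — contradiction.
A = False:
  B = True:
    propagation gives D=True, C=False, E=True; an empty clause results — contradiction.
  B = False:
    propagation gives E=True, D=True, C=True; an empty clause results — contradiction.
Every branch closes, so no satisfying assignment exists.

UNSATISFIABLE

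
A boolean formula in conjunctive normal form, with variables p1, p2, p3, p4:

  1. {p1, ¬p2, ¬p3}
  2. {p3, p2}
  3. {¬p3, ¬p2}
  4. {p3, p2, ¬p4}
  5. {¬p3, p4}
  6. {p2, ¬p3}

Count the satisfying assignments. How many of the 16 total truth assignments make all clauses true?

4

Satisfying assignments:
  p1=F p2=T p3=F p4=F
  p1=F p2=T p3=F p4=T
  p1=T p2=T p3=F p4=F
  p1=T p2=T p3=F p4=T
Count: 4.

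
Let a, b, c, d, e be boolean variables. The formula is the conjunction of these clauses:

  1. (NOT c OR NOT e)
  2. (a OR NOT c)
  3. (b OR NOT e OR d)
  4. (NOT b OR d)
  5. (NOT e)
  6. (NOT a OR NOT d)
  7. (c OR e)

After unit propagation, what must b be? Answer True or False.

False

(NOT e) is a unit clause: e = False.
(e OR c) with e = False leaves only c, so c = True.
(NOT c OR a) with c = True leaves only a, so a = True.
In (NOT d OR NOT a), NOT a is now false; NOT d must hold, so d = False.
(NOT b OR d) with d = False leaves only NOT b, so b = False.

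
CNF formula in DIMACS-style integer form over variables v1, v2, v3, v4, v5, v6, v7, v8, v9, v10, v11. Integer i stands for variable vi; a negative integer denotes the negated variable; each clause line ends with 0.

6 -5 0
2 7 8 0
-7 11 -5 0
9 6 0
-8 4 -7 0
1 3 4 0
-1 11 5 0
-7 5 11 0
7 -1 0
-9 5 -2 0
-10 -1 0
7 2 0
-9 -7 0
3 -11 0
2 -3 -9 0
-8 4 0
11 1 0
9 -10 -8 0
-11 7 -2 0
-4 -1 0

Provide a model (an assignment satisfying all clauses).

v1=F  v2=T  v3=T  v4=F  v5=T  v6=T  v7=T  v8=F  v9=F  v10=F  v11=T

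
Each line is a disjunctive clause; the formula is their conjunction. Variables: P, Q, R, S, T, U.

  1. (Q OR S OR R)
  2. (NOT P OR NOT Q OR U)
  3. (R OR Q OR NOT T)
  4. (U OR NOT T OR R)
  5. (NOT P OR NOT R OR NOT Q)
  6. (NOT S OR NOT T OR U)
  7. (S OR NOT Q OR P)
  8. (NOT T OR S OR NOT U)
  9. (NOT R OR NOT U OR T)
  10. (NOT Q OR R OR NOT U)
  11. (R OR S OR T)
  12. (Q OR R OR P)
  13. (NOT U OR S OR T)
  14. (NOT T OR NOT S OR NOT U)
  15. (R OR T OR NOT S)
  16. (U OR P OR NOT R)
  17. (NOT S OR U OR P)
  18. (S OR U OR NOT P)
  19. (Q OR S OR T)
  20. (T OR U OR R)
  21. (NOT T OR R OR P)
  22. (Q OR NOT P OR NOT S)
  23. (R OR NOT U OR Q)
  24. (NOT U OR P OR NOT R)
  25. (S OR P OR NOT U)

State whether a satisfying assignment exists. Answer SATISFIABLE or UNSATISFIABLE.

U = True:
  R = True:
    propagation gives T=True, S=True; an empty clause results — contradiction.
  R = False:
    propagation gives Q=False; an empty clause results — contradiction.
U = False:
  R = True:
    propagation gives P=True, Q=False, S=True; an empty clause results — contradiction.
  R = False:
    propagation gives T=False; an empty clause results — contradiction.
Every branch closes, so no satisfying assignment exists.

UNSATISFIABLE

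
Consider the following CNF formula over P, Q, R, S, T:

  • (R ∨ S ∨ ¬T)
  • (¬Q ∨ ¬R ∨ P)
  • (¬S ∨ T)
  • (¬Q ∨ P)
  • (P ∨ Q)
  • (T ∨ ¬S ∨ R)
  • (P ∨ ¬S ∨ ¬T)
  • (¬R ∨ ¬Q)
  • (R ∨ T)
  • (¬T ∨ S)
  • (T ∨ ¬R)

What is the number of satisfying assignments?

3

The models are:
  P=T Q=F R=F S=T T=T
  P=T Q=F R=T S=T T=T
  P=T Q=T R=F S=T T=T
Count: 3.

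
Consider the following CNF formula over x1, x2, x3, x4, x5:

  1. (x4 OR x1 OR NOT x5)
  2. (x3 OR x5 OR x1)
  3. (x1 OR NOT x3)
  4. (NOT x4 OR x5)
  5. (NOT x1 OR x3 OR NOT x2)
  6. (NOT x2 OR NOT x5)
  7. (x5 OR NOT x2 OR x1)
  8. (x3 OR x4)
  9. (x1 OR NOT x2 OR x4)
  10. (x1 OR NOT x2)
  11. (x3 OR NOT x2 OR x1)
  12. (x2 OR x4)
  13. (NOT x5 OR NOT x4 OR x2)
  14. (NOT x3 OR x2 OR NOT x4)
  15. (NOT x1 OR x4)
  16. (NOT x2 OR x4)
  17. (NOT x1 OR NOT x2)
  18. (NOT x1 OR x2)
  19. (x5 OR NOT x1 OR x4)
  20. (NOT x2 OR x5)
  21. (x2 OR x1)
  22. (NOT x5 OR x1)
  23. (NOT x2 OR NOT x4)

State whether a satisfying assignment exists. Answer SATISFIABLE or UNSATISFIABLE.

UNSATISFIABLE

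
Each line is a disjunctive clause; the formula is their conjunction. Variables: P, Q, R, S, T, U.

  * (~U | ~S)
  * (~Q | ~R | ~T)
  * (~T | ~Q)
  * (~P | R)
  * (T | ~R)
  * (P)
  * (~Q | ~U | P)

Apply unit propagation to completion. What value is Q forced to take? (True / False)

False

Unit clause (P) sets P = True.
In (R | ~P), ~P is now false; R must hold, so R = True.
(T | ~R) with R = True leaves only T, so T = True.
In (~Q | ~T | ~R), ~T, ~R are now false; ~Q must hold, so Q = False.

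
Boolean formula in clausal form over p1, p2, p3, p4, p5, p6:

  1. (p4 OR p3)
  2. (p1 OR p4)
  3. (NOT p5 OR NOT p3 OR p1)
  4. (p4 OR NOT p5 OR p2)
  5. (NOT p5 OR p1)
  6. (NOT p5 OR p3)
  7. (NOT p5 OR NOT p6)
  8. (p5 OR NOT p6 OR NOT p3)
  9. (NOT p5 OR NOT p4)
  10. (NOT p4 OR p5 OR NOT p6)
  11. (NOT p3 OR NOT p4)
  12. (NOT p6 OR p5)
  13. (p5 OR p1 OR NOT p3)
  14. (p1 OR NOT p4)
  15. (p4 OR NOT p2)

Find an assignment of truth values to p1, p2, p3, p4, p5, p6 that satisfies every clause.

p1=1, p2=0, p3=0, p4=1, p5=0, p6=0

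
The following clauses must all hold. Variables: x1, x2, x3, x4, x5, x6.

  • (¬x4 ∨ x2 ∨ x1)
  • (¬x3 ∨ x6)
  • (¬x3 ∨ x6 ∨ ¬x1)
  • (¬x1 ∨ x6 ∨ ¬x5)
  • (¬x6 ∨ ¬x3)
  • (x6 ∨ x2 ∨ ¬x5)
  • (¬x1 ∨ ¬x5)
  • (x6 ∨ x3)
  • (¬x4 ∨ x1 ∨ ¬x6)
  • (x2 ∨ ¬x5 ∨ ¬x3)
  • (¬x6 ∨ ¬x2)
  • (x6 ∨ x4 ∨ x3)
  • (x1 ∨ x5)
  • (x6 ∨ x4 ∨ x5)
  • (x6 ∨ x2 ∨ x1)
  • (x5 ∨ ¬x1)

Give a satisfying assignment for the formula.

x1 = 0, x2 = 0, x3 = 0, x4 = 0, x5 = 1, x6 = 1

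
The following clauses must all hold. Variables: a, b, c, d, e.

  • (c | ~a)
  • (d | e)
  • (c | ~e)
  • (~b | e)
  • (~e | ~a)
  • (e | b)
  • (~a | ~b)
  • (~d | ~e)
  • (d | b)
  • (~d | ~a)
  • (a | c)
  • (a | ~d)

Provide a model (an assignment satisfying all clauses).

a = F, b = T, c = T, d = F, e = T

Check each clause:
  1. (~a | c) — c is true.
  2. (e | d) — e is true.
  3. (c | ~e) — c is true.
  4. (~b | e) — e is true.
  5. (~e | ~a) — ~a is true.
  6. (e | b) — b is true.
  7. (~a | ~b) — ~a is true.
  8. (~d | ~e) — ~d is true.
  9. (d | b) — b is true.
  10. (~a | ~d) — ~d is true.
  11. (c | a) — c is true.
  12. (a | ~d) — ~d is true.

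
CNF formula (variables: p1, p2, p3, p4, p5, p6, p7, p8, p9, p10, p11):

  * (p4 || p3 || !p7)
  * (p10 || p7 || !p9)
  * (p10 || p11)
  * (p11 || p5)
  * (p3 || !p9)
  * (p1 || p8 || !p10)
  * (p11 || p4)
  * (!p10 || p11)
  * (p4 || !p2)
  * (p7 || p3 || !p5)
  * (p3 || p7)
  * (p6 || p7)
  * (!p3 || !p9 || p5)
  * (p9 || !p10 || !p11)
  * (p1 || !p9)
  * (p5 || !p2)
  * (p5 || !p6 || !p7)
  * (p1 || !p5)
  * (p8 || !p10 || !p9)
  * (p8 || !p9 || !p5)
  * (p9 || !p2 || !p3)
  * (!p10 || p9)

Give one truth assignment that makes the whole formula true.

p1 occurs only positively in the remaining clauses — set p1 = True.
Pure literal: p4 appears only positively; assign p4 = True.
Try p2 = True.
  then p5 is forced to True.
Try p3 = False.
  then p9 is forced to False.
  then p7 is forced to True.
  then p10 is forced to False.
  then p11 is forced to True.
p6, p8 are now unconstrained; take p6 = False, p8 = True.
Every clause has at least one true literal under this assignment.

p1=T, p2=T, p3=F, p4=T, p5=T, p6=F, p7=T, p8=T, p9=F, p10=F, p11=T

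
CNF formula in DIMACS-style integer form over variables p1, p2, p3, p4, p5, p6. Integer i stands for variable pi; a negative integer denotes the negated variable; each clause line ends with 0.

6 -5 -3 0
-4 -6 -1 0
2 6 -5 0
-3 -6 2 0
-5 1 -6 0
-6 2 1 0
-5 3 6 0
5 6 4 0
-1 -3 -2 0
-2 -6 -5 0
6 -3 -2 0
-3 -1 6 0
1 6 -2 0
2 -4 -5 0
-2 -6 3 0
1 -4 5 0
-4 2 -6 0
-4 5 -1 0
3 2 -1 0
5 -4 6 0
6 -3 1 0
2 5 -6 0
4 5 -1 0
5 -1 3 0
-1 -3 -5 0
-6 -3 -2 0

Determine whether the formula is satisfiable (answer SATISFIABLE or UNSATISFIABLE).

UNSATISFIABLE

p6 = True:
  p1 = True:
    propagation gives p4=False, p5=True, p2=False, p3=False; an empty clause results — contradiction.
  p1 = False:
    propagation gives p5=False, p2=True, p3=True; an empty clause results — contradiction.
p6 = False:
  p5 = True:
    propagation gives p3=False; an empty clause results — contradiction.
  p5 = False:
    propagation gives p4=True; an empty clause results — contradiction.
Every branch closes, so no satisfying assignment exists.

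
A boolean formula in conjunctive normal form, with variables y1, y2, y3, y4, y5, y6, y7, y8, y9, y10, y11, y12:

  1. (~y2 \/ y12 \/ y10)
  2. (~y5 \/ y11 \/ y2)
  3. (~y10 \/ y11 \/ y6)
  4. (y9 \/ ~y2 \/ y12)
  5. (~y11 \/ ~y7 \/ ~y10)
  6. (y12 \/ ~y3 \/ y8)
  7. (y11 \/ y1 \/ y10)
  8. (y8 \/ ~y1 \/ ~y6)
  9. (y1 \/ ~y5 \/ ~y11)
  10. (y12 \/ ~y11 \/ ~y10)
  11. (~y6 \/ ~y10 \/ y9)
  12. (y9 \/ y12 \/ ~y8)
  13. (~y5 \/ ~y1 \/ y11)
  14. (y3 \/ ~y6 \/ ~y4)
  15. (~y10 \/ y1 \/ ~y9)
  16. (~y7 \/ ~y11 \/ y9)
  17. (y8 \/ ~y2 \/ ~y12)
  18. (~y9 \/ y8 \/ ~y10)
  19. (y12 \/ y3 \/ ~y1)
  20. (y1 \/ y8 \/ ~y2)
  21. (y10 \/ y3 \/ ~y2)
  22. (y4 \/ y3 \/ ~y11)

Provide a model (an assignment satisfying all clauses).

y1 = 1, y2 = 1, y3 = 1, y4 = 1, y5 = 0, y6 = 1, y7 = 0, y8 = 1, y9 = 1, y10 = 1, y11 = 1, y12 = 1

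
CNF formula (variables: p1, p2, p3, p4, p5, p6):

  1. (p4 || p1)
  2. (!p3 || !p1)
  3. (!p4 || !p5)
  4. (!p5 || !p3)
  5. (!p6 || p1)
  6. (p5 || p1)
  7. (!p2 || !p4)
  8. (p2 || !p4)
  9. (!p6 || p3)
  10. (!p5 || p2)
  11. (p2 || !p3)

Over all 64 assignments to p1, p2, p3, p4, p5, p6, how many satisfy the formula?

Satisfying assignments:
  p1=T p2=F p3=F p4=F p5=F p6=F
  p1=T p2=T p3=F p4=F p5=F p6=F
  p1=T p2=T p3=F p4=F p5=T p6=F
That's 3 in total.

3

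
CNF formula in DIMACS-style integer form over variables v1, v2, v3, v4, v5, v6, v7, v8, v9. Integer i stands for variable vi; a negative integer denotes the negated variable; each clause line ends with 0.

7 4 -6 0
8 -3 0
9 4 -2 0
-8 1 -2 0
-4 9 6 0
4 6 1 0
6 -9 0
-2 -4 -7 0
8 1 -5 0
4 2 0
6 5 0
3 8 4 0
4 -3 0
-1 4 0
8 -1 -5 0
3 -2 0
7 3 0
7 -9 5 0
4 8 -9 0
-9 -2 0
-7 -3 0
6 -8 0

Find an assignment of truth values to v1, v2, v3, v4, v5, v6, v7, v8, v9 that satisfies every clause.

v1=True, v2=False, v3=True, v4=True, v5=False, v6=True, v7=False, v8=True, v9=False

Check each clause:
  1. (v7 OR NOT v6 OR v4) — v4 is true.
  2. (v8 OR NOT v3) — v8 is true.
  3. (v4 OR v9 OR NOT v2) — v4 is true.
  4. (v1 OR NOT v8 OR NOT v2) — v1 is true.
  5. (v9 OR v6 OR NOT v4) — v6 is true.
  6. (v4 OR v6 OR v1) — v1 is true.
  7. (v6 OR NOT v9) — v6 is true.
  8. (NOT v2 OR NOT v7 OR NOT v4) — NOT v7 is true.
  9. (v8 OR v1 OR NOT v5) — v8 is true.
  10. (v2 OR v4) — v4 is true.
  11. (v6 OR v5) — v6 is true.
  12. (v4 OR v8 OR v3) — v8 is true.
  13. (NOT v3 OR v4) — v4 is true.
  14. (v4 OR NOT v1) — v4 is true.
  15. (NOT v1 OR v8 OR NOT v5) — v8 is true.
  16. (v3 OR NOT v2) — v3 is true.
  17. (v3 OR v7) — v3 is true.
  18. (v7 OR NOT v9 OR v5) — NOT v9 is true.
  19. (NOT v9 OR v8 OR v4) — v8 is true.
  20. (NOT v2 OR NOT v9) — NOT v2 is true.
  21. (NOT v3 OR NOT v7) — NOT v7 is true.
  22. (NOT v8 OR v6) — v6 is true.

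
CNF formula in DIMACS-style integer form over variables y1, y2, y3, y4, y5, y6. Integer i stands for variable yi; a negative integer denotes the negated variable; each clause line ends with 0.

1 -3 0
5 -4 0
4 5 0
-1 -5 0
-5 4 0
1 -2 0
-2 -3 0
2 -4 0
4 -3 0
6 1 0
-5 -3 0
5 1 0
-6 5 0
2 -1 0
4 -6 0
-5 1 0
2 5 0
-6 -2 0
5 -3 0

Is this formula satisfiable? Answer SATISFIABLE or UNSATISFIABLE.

UNSATISFIABLE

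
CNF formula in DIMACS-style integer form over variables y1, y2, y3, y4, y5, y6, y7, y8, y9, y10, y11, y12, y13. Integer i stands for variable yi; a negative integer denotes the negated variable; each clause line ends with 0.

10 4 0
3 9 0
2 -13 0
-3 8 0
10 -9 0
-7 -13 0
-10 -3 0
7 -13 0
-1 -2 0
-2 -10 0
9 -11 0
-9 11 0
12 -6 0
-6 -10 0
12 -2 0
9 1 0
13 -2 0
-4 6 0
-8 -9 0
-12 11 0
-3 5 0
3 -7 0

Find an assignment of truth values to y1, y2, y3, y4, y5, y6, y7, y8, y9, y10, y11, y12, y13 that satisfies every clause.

y1=1, y2=0, y3=0, y4=0, y5=0, y6=0, y7=0, y8=0, y9=1, y10=1, y11=1, y12=1, y13=0

Check each clause:
  1. (y10 || y4) — y10 is true.
  2. (y3 || y9) — y9 is true.
  3. (!y13 || y2) — !y13 is true.
  4. (!y3 || y8) — !y3 is true.
  5. (!y9 || y10) — y10 is true.
  6. (!y7 || !y13) — !y7 is true.
  7. (!y3 || !y10) — !y3 is true.
  8. (y7 || !y13) — !y13 is true.
  9. (!y2 || !y1) — !y2 is true.
  10. (!y10 || !y2) — !y2 is true.
  11. (!y11 || y9) — y9 is true.
  12. (y11 || !y9) — y11 is true.
  13. (y12 || !y6) — !y6 is true.
  14. (!y6 || !y10) — !y6 is true.
  15. (!y2 || y12) — y12 is true.
  16. (y9 || y1) — y9 is true.
  17. (y13 || !y2) — !y2 is true.
  18. (y6 || !y4) — !y4 is true.
  19. (!y8 || !y9) — !y8 is true.
  20. (y11 || !y12) — y11 is true.
  21. (!y3 || y5) — !y3 is true.
  22. (!y7 || y3) — !y7 is true.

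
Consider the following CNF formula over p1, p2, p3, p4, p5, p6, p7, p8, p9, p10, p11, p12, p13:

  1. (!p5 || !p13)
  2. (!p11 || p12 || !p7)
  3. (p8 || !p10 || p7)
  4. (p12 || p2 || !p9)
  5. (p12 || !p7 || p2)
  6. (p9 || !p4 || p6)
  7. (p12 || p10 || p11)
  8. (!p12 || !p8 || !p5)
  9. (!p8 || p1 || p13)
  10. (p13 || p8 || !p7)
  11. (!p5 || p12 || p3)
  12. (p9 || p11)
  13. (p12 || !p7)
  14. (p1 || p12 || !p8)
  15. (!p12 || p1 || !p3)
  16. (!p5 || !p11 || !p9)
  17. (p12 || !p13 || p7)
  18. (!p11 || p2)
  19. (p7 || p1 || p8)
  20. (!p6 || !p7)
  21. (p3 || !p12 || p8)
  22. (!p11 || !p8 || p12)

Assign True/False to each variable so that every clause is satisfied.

p1=False, p2=True, p3=False, p4=False, p5=False, p6=True, p7=False, p8=True, p9=True, p10=True, p11=True, p12=True, p13=True

Pure literal: p2 appears only positively; assign p2 = True.
p4 occurs only negated in the remaining clauses — set p4 = False.
Set p1 = False and propagate.
Branch on p3: take p3 = False.
The remaining clauses are satisfied by p5 = False, p6 = True, p7 = False, p8 = True, p9 = True, p10 = True, p11 = True, p12 = True, p13 = True.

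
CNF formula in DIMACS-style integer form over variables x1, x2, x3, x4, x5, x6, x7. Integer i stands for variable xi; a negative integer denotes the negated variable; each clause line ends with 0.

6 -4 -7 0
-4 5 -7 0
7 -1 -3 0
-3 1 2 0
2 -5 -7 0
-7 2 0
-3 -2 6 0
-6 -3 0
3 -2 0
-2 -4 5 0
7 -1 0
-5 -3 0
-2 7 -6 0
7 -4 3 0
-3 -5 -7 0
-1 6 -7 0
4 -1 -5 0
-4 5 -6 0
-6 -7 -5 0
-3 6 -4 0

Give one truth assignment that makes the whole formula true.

Try x1 = False.
Branch on x2: take x2 = False.
  then x3 is forced to False.
  then x7 is forced to False.
  then x4 is forced to False.
x5, x6 are now unconstrained; take x5 = True, x6 = False.

x1=False, x2=False, x3=False, x4=False, x5=True, x6=False, x7=False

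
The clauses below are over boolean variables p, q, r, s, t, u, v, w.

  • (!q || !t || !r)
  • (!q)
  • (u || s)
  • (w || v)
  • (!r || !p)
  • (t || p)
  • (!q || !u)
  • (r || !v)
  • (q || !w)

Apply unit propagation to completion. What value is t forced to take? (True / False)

(!q) stands alone — q = False.
(q || !w): since q = False, the clause reduces to (!w). w = False.
In (w || v), w is now false; v must hold, so v = True.
From (r || !v) and v = True: r = True.
In (!r || !p), !r is now false; !p must hold, so p = False.
From (t || p) and p = False: t = True.

True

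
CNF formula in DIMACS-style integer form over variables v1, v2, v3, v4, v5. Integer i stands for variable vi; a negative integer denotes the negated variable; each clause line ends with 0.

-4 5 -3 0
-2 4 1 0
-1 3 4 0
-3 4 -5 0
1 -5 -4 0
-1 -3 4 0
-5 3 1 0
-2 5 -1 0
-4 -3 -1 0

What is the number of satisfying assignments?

7

Satisfying assignments:
  v1=0 v2=0 v3=0 v4=0 v5=0
  v1=0 v2=0 v3=0 v4=1 v5=0
  v1=0 v2=0 v3=1 v4=0 v5=0
  v1=0 v2=1 v3=0 v4=1 v5=0
  v1=1 v2=0 v3=0 v4=1 v5=0
  v1=1 v2=0 v3=0 v4=1 v5=1
  v1=1 v2=1 v3=0 v4=1 v5=1
Count: 7.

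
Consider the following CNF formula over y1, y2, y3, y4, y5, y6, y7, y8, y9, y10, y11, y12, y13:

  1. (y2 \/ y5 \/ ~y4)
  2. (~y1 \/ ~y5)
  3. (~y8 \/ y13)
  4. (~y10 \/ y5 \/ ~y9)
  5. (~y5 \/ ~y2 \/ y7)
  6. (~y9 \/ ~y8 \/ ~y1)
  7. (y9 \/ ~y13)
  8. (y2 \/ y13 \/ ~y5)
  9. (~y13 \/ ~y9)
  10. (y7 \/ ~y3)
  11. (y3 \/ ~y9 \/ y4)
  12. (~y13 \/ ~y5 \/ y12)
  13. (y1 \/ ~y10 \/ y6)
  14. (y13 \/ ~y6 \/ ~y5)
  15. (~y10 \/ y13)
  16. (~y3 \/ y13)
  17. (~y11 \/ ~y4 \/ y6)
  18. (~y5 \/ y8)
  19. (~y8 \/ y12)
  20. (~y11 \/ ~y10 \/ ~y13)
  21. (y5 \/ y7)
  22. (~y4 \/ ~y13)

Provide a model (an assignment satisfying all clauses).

Pure literal: y7 appears only positively; assign y7 = True.
Pure literal: y10 appears only negated; assign y10 = False.
Try y1 = True.
  then y5 is forced to False.
Try y2 = True.
Try y3 = False.
For the remaining variables, y4 = False, y6 = True, y8 = False, y9 = False, y11 = True, y12 = True, y13 = False works.
Every clause has at least one true literal under this assignment.

y1 = True  y2 = True  y3 = False  y4 = False  y5 = False  y6 = True  y7 = True  y8 = False  y9 = False  y10 = False  y11 = True  y12 = True  y13 = False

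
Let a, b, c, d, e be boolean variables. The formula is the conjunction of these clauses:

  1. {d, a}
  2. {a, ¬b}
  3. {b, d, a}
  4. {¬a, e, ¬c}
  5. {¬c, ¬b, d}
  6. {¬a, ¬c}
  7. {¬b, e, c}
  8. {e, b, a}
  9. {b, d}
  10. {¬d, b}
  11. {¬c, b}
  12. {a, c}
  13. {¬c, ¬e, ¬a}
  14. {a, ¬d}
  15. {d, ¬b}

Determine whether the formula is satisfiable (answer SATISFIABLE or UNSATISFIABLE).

SATISFIABLE

Branch on a: take a = True.
  then c is forced to False.
The remaining clauses are satisfied by b = True, d = True, e = True.
So a=T, b=T, c=F, d=T, e=T is a satisfying assignment.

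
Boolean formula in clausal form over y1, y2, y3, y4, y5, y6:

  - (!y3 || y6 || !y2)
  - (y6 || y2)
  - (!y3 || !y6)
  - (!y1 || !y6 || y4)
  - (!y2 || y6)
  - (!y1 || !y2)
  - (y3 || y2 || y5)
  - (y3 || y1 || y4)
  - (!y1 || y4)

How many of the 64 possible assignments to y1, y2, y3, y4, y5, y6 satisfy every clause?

The models are:
  y1=F y2=F y3=F y4=T y5=T y6=T
  y1=F y2=T y3=F y4=T y5=F y6=T
  y1=F y2=T y3=F y4=T y5=T y6=T
  y1=T y2=F y3=F y4=T y5=T y6=T
Count: 4.

4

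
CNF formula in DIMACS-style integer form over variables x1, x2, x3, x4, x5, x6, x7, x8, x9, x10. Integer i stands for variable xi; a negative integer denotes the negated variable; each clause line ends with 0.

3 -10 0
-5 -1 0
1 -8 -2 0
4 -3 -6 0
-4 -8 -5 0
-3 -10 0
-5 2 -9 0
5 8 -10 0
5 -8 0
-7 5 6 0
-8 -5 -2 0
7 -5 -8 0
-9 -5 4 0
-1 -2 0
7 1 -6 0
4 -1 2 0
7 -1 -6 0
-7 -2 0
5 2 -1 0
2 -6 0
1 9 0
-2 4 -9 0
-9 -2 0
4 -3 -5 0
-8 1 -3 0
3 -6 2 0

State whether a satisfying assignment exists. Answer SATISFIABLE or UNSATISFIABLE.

SATISFIABLE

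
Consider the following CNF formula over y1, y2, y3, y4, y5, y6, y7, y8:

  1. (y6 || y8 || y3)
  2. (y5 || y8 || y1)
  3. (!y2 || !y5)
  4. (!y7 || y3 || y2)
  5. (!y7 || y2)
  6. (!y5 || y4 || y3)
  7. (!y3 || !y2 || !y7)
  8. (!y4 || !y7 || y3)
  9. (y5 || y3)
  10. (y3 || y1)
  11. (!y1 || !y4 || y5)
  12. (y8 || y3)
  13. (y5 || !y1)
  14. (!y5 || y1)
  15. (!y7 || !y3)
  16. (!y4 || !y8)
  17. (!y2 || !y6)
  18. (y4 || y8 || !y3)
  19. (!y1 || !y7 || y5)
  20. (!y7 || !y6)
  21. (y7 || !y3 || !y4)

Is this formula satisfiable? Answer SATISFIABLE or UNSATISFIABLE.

SATISFIABLE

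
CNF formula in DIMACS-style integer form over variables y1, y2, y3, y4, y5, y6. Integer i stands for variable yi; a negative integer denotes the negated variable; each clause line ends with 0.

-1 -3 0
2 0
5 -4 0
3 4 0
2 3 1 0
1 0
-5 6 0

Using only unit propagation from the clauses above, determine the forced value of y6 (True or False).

True

(y2) is a unit clause: y2 = True.
(y1) stands alone — y1 = True.
In (~y1 | ~y3), ~y1 is now false; ~y3 must hold, so y3 = False.
(y3 | y4): since y3 = False, the clause reduces to (y4). y4 = True.
(y5 | ~y4): since y4 = True, the clause reduces to (y5). y5 = True.
(y6 | ~y5): since y5 = True, the clause reduces to (y6). y6 = True.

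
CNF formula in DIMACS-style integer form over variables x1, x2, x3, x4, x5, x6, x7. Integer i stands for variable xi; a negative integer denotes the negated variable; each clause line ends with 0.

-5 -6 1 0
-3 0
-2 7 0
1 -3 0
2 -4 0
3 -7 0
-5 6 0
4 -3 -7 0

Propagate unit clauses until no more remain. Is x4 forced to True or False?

Unit clause (NOT x3) sets x3 = False.
(x3 OR NOT x7): since x3 = False, the clause reduces to (NOT x7). x7 = False.
In (NOT x2 OR x7), x7 is now false; NOT x2 must hold, so x2 = False.
In (x2 OR NOT x4), x2 is now false; NOT x4 must hold, so x4 = False.

False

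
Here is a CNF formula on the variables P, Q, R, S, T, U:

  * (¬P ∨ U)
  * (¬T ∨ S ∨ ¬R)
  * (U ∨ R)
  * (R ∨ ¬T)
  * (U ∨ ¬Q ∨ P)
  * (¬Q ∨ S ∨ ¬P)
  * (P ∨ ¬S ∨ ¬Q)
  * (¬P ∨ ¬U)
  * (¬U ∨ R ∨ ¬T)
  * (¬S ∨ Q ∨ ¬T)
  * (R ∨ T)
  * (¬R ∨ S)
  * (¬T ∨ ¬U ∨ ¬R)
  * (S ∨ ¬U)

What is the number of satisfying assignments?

Satisfying assignments:
  P=0 Q=0 R=1 S=1 T=0 U=0
  P=0 Q=0 R=1 S=1 T=0 U=1
That's 2 in total.

2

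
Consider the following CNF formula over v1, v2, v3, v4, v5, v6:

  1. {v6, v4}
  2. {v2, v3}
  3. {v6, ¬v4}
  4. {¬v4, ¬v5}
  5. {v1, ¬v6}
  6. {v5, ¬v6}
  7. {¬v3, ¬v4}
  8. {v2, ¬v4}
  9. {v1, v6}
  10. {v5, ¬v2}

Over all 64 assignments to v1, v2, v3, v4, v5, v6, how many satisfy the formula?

3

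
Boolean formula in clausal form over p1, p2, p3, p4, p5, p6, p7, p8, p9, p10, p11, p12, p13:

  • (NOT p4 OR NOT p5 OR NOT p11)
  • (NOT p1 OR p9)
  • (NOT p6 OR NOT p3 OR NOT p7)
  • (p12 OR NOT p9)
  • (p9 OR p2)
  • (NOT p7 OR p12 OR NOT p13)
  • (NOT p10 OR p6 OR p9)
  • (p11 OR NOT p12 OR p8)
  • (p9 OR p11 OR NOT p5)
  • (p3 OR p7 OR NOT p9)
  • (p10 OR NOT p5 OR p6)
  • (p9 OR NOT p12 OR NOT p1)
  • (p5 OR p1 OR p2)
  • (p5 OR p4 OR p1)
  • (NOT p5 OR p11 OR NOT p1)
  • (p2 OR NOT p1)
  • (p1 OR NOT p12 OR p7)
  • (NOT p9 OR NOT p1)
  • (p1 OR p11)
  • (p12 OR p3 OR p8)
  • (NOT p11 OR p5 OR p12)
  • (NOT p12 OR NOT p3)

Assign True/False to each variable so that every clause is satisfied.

p1=False, p2=True, p3=False, p4=False, p5=True, p6=True, p7=True, p8=True, p9=False, p10=False, p11=True, p12=True, p13=False

p2 occurs only positively in the remaining clauses — set p2 = True.
p8 occurs only positively in the remaining clauses — set p8 = True.
Branch on p1: take p1 = False.
  then p11 is forced to True.
Try p3 = False.
Try p4 = False.
  then p5 is forced to True.
For the remaining variables, p6 = True, p7 = True, p9 = False, p10 = False, p12 = True, p13 = False works.
Check each clause:
  1. (NOT p11 OR NOT p4 OR NOT p5) — NOT p4 is true.
  2. (NOT p1 OR p9) — NOT p1 is true.
  3. (NOT p3 OR NOT p7 OR NOT p6) — NOT p3 is true.
  4. (NOT p9 OR p12) — p12 is true.
  5. (p9 OR p2) — p2 is true.
  6. (NOT p7 OR NOT p13 OR p12) — NOT p13 is true.
  7. (p6 OR p9 OR NOT p10) — p6 is true.
  8. (NOT p12 OR p11 OR p8) — p8 is true.
  9. (p9 OR p11 OR NOT p5) — p11 is true.
  10. (p7 OR NOT p9 OR p3) — NOT p9 is true.
  11. (p6 OR NOT p5 OR p10) — p6 is true.
  12. (NOT p12 OR NOT p1 OR p9) — NOT p1 is true.
  13. (p2 OR p1 OR p5) — p2 is true.
  14. (p5 OR p4 OR p1) — p5 is true.
  15. (NOT p5 OR NOT p1 OR p11) — p11 is true.
  16. (NOT p1 OR p2) — p2 is true.
  17. (p1 OR NOT p12 OR p7) — p7 is true.
  18. (NOT p9 OR NOT p1) — NOT p1 is true.
  19. (p1 OR p11) — p11 is true.
  20. (p8 OR p3 OR p12) — p8 is true.
  21. (p5 OR p12 OR NOT p11) — p12 is true.
  22. (NOT p12 OR NOT p3) — NOT p3 is true.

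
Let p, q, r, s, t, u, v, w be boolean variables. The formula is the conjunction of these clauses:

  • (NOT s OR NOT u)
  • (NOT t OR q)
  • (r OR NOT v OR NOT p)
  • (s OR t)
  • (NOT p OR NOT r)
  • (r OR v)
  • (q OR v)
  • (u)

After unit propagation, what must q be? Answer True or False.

(u) is a unit clause: u = True.
(NOT s OR NOT u) with u = True leaves only NOT s, so s = False.
(t OR s): since s = False, the clause reduces to (t). t = True.
From (q OR NOT t) and t = True: q = True.

True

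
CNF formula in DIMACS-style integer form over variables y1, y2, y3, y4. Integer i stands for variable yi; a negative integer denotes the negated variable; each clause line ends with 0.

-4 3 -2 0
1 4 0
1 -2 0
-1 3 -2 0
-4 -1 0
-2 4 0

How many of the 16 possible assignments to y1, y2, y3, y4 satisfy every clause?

4

The models are:
  y1=F y2=F y3=F y4=T
  y1=F y2=F y3=T y4=T
  y1=T y2=F y3=F y4=F
  y1=T y2=F y3=T y4=F
Count: 4.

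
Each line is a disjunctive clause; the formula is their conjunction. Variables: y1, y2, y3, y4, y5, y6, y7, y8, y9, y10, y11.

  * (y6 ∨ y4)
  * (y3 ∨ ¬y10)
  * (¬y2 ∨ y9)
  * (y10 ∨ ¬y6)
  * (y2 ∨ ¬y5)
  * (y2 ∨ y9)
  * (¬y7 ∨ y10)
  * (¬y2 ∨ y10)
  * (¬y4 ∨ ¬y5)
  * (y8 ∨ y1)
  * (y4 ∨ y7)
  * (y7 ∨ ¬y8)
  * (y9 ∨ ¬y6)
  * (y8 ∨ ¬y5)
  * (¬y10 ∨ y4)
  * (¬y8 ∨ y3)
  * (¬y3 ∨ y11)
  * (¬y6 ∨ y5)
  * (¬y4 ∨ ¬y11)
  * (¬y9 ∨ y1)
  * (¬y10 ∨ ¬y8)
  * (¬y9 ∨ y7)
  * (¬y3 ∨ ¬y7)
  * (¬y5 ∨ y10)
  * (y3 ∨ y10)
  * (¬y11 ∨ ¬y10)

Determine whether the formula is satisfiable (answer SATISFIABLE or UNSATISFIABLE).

y10 = True:
  propagation gives y3=True, y4=True, y5=False, y11=True; an empty clause results — contradiction.
y10 = False:
  propagation gives y6=False, y4=True, y7=False, y2=False; an empty clause results — contradiction.
Every branch closes, so no satisfying assignment exists.

UNSATISFIABLE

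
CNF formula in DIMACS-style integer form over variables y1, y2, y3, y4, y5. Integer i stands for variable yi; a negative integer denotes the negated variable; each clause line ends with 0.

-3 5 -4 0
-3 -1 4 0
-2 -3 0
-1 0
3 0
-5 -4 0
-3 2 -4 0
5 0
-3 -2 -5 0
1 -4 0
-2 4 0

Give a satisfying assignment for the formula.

y1=F  y2=F  y3=T  y4=F  y5=T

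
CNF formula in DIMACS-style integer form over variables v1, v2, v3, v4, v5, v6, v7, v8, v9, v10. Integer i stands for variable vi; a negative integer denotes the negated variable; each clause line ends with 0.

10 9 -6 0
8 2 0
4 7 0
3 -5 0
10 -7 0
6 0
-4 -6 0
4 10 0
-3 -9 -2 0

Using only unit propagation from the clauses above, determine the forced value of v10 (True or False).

(v6) is a unit clause: v6 = True.
(!v6 || !v4) with v6 = True leaves only !v4, so v4 = False.
From (v4 || v7) and v4 = False: v7 = True.
(!v7 || v10) with v7 = True leaves only v10, so v10 = True.

True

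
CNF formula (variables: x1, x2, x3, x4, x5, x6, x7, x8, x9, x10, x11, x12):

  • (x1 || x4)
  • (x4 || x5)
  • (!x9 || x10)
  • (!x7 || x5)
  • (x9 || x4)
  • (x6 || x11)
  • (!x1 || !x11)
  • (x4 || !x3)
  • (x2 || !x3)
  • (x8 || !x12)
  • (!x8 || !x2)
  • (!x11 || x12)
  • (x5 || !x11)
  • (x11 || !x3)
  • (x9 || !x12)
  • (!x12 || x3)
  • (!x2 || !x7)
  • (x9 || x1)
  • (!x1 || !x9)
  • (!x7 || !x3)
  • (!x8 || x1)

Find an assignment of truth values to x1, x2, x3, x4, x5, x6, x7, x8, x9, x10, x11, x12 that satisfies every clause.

x1=True  x2=False  x3=False  x4=True  x5=False  x6=True  x7=False  x8=True  x9=False  x10=True  x11=False  x12=False

Check each clause:
  1. (x4 || x1) — x1 is true.
  2. (x5 || x4) — x4 is true.
  3. (!x9 || x10) — x10 is true.
  4. (x5 || !x7) — !x7 is true.
  5. (x4 || x9) — x4 is true.
  6. (x6 || x11) — x6 is true.
  7. (!x11 || !x1) — !x11 is true.
  8. (x4 || !x3) — x4 is true.
  9. (x2 || !x3) — !x3 is true.
  10. (!x12 || x8) — x8 is true.
  11. (!x8 || !x2) — !x2 is true.
  12. (!x11 || x12) — !x11 is true.
  13. (!x11 || x5) — !x11 is true.
  14. (!x3 || x11) — !x3 is true.
  15. (x9 || !x12) — !x12 is true.
  16. (x3 || !x12) — !x12 is true.
  17. (!x2 || !x7) — !x7 is true.
  18. (x9 || x1) — x1 is true.
  19. (!x9 || !x1) — !x9 is true.
  20. (!x7 || !x3) — !x7 is true.
  21. (!x8 || x1) — x1 is true.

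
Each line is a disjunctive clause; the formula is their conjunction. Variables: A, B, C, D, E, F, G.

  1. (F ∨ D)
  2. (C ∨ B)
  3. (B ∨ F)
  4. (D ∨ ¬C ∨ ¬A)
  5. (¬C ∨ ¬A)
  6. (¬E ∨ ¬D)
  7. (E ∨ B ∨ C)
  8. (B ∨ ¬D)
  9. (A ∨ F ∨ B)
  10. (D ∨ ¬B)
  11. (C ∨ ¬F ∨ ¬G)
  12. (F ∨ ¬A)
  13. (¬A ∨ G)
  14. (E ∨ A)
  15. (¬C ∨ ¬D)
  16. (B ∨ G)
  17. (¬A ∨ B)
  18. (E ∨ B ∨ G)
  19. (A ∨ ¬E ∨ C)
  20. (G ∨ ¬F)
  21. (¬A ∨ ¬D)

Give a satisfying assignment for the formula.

A=0, B=0, C=1, D=0, E=1, F=1, G=1

Check each clause:
  1. (F ∨ D) — F is true.
  2. (B ∨ C) — C is true.
  3. (B ∨ F) — F is true.
  4. (¬A ∨ ¬C ∨ D) — ¬A is true.
  5. (¬C ∨ ¬A) — ¬A is true.
  6. (¬E ∨ ¬D) — ¬D is true.
  7. (E ∨ C ∨ B) — C is true.
  8. (B ∨ ¬D) — ¬D is true.
  9. (F ∨ A ∨ B) — F is true.
  10. (¬B ∨ D) — ¬B is true.
  11. (¬G ∨ ¬F ∨ C) — C is true.
  12. (F ∨ ¬A) — F is true.
  13. (¬A ∨ G) — ¬A is true.
  14. (A ∨ E) — E is true.
  15. (¬D ∨ ¬C) — ¬D is true.
  16. (G ∨ B) — G is true.
  17. (B ∨ ¬A) — ¬A is true.
  18. (E ∨ G ∨ B) — E is true.
  19. (¬E ∨ C ∨ A) — C is true.
  20. (G ∨ ¬F) — G is true.
  21. (¬D ∨ ¬A) — ¬D is true.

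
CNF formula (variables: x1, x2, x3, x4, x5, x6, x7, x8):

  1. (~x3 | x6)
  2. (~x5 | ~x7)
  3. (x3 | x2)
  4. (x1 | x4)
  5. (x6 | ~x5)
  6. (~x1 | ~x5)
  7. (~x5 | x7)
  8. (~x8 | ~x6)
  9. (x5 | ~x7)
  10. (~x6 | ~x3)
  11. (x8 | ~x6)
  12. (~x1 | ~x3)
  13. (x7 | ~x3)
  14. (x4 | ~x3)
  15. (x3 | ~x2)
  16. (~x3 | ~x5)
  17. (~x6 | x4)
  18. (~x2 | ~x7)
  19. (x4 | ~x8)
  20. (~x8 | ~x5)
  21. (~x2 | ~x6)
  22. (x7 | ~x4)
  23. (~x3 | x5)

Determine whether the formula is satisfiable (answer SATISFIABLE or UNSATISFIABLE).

UNSATISFIABLE

x3 = True:
  propagation gives x6=True; an empty clause results — contradiction.
x3 = False:
  propagation gives x2=True; an empty clause results — contradiction.
Every branch closes, so no satisfying assignment exists.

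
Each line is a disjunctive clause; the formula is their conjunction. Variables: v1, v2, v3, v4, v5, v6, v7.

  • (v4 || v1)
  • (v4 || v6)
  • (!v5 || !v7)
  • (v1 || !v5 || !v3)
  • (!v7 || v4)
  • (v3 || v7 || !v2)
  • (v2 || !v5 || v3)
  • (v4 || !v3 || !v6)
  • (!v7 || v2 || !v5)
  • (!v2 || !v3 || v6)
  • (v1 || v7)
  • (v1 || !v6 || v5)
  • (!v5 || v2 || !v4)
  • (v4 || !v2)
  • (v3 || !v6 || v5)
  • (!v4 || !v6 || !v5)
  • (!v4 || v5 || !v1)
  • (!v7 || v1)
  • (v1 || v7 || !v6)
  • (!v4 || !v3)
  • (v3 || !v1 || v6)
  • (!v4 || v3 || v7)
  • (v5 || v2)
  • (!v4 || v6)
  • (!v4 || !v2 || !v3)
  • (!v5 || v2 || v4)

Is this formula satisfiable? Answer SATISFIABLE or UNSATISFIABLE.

UNSATISFIABLE

v4 = True:
  propagation gives v3=False, v7=True, v5=False, v6=False; an empty clause results — contradiction.
v4 = False:
  propagation gives v1=True, v6=True, v7=False, v3=False; an empty clause results — contradiction.
Every branch closes, so no satisfying assignment exists.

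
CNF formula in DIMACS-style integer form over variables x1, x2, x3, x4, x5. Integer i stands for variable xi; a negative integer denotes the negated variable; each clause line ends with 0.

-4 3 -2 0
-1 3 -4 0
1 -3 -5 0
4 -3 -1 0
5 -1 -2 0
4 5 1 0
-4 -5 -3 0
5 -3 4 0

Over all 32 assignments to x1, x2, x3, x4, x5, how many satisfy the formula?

Split on x3, then x4.
  x3=T, x4=T: remaining (x1,x2,x5) ∈ {(F,F,F); (F,T,F); (T,F,F)} — 3.
  x3=T, x4=F: a clause becomes empty — 0.
  x3=F, x4=T: remaining (x1,x2,x5) ∈ {(F,F,F); (F,F,T)} — 2.
  x3=F, x4=F: 5 of the 8 assignments to (x1,x2,x5) work.
Total: 3 + 0 + 2 + 5 = 10.

10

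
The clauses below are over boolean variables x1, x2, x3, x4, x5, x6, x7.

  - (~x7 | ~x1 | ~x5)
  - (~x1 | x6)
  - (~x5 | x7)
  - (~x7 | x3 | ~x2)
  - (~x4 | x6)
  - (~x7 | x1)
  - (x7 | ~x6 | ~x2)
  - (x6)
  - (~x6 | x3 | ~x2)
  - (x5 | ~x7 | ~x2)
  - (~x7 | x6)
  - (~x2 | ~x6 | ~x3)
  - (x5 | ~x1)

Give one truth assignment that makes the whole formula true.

(x6) is a unit clause, so x6 = True.
Pure literal: x2 appears only negated; assign x2 = False.
Branch on x1: take x1 = False.
  then x7 is forced to False.
  then x5 is forced to False.
x3, x4 are now unconstrained; take x3 = False, x4 = False.

x1=F, x2=F, x3=F, x4=F, x5=F, x6=T, x7=F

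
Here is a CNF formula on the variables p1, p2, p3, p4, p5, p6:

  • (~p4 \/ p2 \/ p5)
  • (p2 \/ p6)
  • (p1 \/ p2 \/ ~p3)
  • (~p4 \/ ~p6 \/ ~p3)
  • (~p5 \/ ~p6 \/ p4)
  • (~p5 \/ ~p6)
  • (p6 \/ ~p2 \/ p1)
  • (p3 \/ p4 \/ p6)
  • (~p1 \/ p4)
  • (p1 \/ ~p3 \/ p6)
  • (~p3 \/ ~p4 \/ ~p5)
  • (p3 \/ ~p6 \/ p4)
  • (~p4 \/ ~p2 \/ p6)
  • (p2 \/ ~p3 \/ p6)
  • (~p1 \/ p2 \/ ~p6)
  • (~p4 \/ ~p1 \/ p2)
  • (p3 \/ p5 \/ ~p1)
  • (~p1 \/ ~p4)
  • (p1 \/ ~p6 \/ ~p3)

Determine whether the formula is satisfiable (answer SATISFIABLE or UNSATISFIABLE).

SATISFIABLE

Try p1 = False.
Set p2 = True and propagate.
  then p6 is forced to True.
  then p5 is forced to False.
  then p3 is forced to False.
  then p4 is forced to True.
So p1 = F  p2 = T  p3 = F  p4 = T  p5 = F  p6 = T is a satisfying assignment.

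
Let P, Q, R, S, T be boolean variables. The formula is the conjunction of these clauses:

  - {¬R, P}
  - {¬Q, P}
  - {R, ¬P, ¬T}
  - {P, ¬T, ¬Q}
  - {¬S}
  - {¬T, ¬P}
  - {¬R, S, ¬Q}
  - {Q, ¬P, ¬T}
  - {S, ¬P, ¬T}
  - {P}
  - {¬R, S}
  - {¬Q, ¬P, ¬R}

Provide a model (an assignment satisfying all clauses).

(¬S) is a unit clause, so S = False.
Unit propagation: (P) forces P = True.
(¬T) is a unit clause, so T = False.
(¬R) is a unit clause, so R = False.
Q is now unconstrained; take Q = True.

P=T  Q=T  R=F  S=F  T=F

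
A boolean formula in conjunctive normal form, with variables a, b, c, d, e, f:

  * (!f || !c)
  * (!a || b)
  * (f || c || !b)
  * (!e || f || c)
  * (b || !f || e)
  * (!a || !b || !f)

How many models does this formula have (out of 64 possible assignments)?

Case analysis on f and b:
  f=1, b=1: remaining (a,c,d,e) ∈ {(0,0,0,0); (0,0,0,1); (0,0,1,0); (0,0,1,1)} — 4.
  f=1, b=0: remaining (a,c,d,e) ∈ {(0,0,0,1); (0,0,1,1)} — 2.
  f=0, b=1: forces c=1; a, d, e free → 2^3 = 8.
  f=0, b=0: d free; 3 ways for (a,c,e) × 2^1 = 6.
Total: 4 + 2 + 8 + 6 = 20.

20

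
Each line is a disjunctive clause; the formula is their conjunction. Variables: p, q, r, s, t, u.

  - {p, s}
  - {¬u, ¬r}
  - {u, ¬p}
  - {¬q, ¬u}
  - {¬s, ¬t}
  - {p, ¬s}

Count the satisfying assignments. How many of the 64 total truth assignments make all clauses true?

3

Satisfying assignments:
  p=1 q=0 r=0 s=0 t=0 u=1
  p=1 q=0 r=0 s=0 t=1 u=1
  p=1 q=0 r=0 s=1 t=0 u=1
Count: 3.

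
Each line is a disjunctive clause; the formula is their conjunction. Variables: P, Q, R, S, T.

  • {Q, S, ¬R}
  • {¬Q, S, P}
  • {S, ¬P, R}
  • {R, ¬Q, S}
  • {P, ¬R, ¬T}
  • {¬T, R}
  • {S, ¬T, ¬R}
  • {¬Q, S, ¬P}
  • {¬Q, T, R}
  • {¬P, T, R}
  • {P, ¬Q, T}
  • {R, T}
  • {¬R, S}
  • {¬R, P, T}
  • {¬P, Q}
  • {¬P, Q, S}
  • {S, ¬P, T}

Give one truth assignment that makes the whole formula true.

S occurs only positively in the remaining clauses — set S = True.
Try P = True.
  then Q is forced to True.
Set R = True and propagate.
T is now unconstrained; take T = True.
Every clause has at least one true literal under this assignment.

P=1, Q=1, R=1, S=1, T=1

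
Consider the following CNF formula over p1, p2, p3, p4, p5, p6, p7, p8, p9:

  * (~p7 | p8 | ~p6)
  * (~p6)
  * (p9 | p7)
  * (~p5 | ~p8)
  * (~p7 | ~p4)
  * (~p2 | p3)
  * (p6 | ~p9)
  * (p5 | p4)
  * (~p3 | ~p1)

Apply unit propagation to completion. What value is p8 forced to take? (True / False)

(~p6) stands alone — p6 = False.
(p6 | ~p9): since p6 = False, the clause reduces to (~p9). p9 = False.
In (p7 | p9), p9 is now false; p7 must hold, so p7 = True.
(~p4 | ~p7): since p7 = True, the clause reduces to (~p4). p4 = False.
In (p5 | p4), p4 is now false; p5 must hold, so p5 = True.
(~p8 | ~p5): since p5 = True, the clause reduces to (~p8). p8 = False.

False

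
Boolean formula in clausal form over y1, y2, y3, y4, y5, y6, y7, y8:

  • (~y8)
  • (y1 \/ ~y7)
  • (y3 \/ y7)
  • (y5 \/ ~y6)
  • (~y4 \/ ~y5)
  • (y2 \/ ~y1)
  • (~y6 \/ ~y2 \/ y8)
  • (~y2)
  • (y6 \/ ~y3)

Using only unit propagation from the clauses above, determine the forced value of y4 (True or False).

Unit clause (~y8) sets y8 = False.
(~y2) is a unit clause: y2 = False.
(~y1 \/ y2): since y2 = False, the clause reduces to (~y1). y1 = False.
(y1 \/ ~y7) with y1 = False leaves only ~y7, so y7 = False.
(y7 \/ y3): since y7 = False, the clause reduces to (y3). y3 = True.
(y6 \/ ~y3) with y3 = True leaves only y6, so y6 = True.
From (y5 \/ ~y6) and y6 = True: y5 = True.
(~y5 \/ ~y4): since y5 = True, the clause reduces to (~y4). y4 = False.

False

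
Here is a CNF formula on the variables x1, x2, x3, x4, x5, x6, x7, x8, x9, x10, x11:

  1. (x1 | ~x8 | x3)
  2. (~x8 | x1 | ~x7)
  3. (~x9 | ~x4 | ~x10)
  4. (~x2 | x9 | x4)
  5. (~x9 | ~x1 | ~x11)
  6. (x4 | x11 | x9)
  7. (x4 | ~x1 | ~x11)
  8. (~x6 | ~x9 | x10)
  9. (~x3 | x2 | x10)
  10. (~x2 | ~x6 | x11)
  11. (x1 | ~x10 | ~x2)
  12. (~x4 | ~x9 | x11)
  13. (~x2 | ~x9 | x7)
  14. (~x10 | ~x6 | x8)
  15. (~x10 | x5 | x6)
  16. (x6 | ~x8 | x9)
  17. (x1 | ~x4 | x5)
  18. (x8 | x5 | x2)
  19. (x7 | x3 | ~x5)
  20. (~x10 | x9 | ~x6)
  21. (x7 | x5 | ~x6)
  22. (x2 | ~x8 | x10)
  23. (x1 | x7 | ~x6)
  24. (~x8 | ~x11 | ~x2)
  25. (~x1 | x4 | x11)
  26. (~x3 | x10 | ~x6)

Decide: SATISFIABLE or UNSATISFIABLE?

Set x1 = True and propagate.
Set x2 = False and propagate.
Set x3 = True and propagate.
  then x10 is forced to True.
The remaining clauses are satisfied by x4 = True, x5 = True, x6 = False, x7 = False, x8 = False, x9 = False, x11 = True.
Every clause has at least one true literal under this assignment.
So x1=T, x2=F, x3=T, x4=T, x5=T, x6=F, x7=F, x8=F, x9=F, x10=T, x11=T is a satisfying assignment.

SATISFIABLE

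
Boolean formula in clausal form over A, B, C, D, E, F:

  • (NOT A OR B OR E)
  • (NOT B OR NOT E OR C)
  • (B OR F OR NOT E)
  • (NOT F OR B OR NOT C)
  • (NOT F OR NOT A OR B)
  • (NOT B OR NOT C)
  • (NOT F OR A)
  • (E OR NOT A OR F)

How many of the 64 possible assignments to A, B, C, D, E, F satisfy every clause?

8

Case analysis on B and F:
  B=1, F=1: remaining (A,C,D,E) ∈ {(1,0,0,0); (1,0,1,0)} — 2.
  B=1, F=0: remaining (A,C,D,E) ∈ {(0,0,0,0); (0,0,1,0)} — 2.
  B=0, F=1: a clause becomes empty — 0.
  B=0, F=0: remaining (A,C,D,E) ∈ {(0,0,0,0); (0,0,1,0); (0,1,0,0); (0,1,1,0)} — 4.
Total: 2 + 2 + 0 + 4 = 8.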